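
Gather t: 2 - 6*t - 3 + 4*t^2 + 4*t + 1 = 4*t^2 - 2*t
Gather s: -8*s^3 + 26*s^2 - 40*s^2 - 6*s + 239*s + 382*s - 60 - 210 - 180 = -8*s^3 - 14*s^2 + 615*s - 450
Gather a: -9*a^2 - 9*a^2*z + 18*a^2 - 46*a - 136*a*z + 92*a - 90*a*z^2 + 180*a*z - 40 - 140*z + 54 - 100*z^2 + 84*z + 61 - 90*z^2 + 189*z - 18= a^2*(9 - 9*z) + a*(-90*z^2 + 44*z + 46) - 190*z^2 + 133*z + 57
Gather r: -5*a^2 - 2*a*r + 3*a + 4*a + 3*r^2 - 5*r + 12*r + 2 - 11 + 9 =-5*a^2 + 7*a + 3*r^2 + r*(7 - 2*a)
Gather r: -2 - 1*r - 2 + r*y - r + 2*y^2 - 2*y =r*(y - 2) + 2*y^2 - 2*y - 4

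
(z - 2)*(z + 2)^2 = z^3 + 2*z^2 - 4*z - 8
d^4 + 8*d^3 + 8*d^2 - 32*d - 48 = (d - 2)*(d + 2)^2*(d + 6)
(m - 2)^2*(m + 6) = m^3 + 2*m^2 - 20*m + 24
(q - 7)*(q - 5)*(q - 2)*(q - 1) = q^4 - 15*q^3 + 73*q^2 - 129*q + 70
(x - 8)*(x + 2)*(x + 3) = x^3 - 3*x^2 - 34*x - 48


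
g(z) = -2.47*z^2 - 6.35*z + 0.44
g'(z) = -4.94*z - 6.35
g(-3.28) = -5.31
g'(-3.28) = 9.85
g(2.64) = -33.54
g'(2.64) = -19.39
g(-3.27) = -5.21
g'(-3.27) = 9.80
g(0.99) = -8.27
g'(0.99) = -11.24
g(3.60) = -54.43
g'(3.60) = -24.13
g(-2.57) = 0.45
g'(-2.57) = 6.35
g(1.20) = -10.74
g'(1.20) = -12.28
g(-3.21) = -4.63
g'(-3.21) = 9.51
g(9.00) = -256.78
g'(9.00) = -50.81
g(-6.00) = -50.38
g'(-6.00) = 23.29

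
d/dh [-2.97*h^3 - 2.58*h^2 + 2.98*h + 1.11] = -8.91*h^2 - 5.16*h + 2.98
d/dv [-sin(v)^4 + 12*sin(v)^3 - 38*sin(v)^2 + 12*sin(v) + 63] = 4*(-sin(v)^3 + 9*sin(v)^2 - 19*sin(v) + 3)*cos(v)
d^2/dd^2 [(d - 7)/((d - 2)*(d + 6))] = 2*(d^3 - 21*d^2 - 48*d - 148)/(d^6 + 12*d^5 + 12*d^4 - 224*d^3 - 144*d^2 + 1728*d - 1728)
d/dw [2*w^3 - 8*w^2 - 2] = 2*w*(3*w - 8)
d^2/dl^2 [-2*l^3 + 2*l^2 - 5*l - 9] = 4 - 12*l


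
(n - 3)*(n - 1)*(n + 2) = n^3 - 2*n^2 - 5*n + 6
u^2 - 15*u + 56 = (u - 8)*(u - 7)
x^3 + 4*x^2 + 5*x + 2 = (x + 1)^2*(x + 2)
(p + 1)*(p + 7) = p^2 + 8*p + 7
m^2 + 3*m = m*(m + 3)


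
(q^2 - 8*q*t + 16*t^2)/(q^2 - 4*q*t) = (q - 4*t)/q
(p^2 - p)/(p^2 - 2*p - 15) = p*(1 - p)/(-p^2 + 2*p + 15)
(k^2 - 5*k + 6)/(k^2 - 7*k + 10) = (k - 3)/(k - 5)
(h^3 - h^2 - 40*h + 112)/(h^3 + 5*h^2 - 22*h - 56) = (h - 4)/(h + 2)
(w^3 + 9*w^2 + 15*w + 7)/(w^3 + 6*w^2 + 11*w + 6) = (w^2 + 8*w + 7)/(w^2 + 5*w + 6)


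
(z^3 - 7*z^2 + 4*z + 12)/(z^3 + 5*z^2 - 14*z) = (z^2 - 5*z - 6)/(z*(z + 7))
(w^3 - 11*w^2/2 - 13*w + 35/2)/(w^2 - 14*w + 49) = (2*w^2 + 3*w - 5)/(2*(w - 7))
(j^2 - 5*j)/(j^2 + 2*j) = (j - 5)/(j + 2)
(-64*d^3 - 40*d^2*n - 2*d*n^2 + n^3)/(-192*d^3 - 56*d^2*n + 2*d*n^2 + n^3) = (2*d + n)/(6*d + n)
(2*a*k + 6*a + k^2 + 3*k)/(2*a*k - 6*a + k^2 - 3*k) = (k + 3)/(k - 3)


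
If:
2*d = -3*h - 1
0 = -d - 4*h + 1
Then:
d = -7/5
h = 3/5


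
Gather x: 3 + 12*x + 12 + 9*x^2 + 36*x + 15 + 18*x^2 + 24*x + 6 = 27*x^2 + 72*x + 36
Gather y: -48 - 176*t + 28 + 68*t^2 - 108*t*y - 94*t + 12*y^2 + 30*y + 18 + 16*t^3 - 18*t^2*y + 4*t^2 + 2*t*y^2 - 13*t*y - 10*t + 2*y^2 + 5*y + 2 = 16*t^3 + 72*t^2 - 280*t + y^2*(2*t + 14) + y*(-18*t^2 - 121*t + 35)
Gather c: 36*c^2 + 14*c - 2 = 36*c^2 + 14*c - 2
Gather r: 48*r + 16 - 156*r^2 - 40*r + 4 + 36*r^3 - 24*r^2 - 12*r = 36*r^3 - 180*r^2 - 4*r + 20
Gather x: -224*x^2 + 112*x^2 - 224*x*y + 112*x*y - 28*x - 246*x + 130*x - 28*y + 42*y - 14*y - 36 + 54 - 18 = -112*x^2 + x*(-112*y - 144)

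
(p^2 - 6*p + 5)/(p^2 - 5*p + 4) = (p - 5)/(p - 4)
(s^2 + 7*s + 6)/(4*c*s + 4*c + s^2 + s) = (s + 6)/(4*c + s)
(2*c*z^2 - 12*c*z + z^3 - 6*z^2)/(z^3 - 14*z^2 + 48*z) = (2*c + z)/(z - 8)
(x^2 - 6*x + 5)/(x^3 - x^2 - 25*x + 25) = 1/(x + 5)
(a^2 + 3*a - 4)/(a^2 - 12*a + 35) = (a^2 + 3*a - 4)/(a^2 - 12*a + 35)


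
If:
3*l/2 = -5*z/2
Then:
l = -5*z/3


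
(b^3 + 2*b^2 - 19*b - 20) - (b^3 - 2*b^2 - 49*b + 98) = 4*b^2 + 30*b - 118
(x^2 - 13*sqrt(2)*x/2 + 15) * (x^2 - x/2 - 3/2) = x^4 - 13*sqrt(2)*x^3/2 - x^3/2 + 13*sqrt(2)*x^2/4 + 27*x^2/2 - 15*x/2 + 39*sqrt(2)*x/4 - 45/2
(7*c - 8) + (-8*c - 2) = -c - 10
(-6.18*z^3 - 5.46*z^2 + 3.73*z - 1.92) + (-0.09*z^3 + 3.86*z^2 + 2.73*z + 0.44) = -6.27*z^3 - 1.6*z^2 + 6.46*z - 1.48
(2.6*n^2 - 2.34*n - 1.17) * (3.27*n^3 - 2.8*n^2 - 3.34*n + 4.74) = 8.502*n^5 - 14.9318*n^4 - 5.9579*n^3 + 23.4156*n^2 - 7.1838*n - 5.5458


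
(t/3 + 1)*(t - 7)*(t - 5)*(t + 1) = t^4/3 - 8*t^3/3 - 10*t^2/3 + 104*t/3 + 35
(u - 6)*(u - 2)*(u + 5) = u^3 - 3*u^2 - 28*u + 60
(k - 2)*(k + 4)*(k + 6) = k^3 + 8*k^2 + 4*k - 48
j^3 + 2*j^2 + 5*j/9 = j*(j + 1/3)*(j + 5/3)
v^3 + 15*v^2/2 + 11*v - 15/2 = (v - 1/2)*(v + 3)*(v + 5)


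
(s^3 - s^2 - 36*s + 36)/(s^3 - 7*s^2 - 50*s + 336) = (s^2 + 5*s - 6)/(s^2 - s - 56)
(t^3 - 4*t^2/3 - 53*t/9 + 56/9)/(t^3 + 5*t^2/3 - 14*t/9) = (3*t^2 - 11*t + 8)/(t*(3*t - 2))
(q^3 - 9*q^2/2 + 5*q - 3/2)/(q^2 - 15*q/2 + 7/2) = (q^2 - 4*q + 3)/(q - 7)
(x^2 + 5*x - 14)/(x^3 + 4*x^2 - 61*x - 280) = (x - 2)/(x^2 - 3*x - 40)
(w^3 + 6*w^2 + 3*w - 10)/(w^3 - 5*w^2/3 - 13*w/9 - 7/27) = 27*(-w^3 - 6*w^2 - 3*w + 10)/(-27*w^3 + 45*w^2 + 39*w + 7)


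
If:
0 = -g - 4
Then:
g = -4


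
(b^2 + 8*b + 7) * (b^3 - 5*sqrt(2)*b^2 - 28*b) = b^5 - 5*sqrt(2)*b^4 + 8*b^4 - 40*sqrt(2)*b^3 - 21*b^3 - 224*b^2 - 35*sqrt(2)*b^2 - 196*b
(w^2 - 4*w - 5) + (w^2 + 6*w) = 2*w^2 + 2*w - 5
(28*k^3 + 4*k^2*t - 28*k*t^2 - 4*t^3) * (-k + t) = -28*k^4 + 24*k^3*t + 32*k^2*t^2 - 24*k*t^3 - 4*t^4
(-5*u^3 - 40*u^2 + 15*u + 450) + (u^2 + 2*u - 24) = -5*u^3 - 39*u^2 + 17*u + 426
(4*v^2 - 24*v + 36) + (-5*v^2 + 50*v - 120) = -v^2 + 26*v - 84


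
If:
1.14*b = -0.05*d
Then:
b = -0.043859649122807*d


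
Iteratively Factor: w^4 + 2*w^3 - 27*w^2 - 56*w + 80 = (w - 5)*(w^3 + 7*w^2 + 8*w - 16) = (w - 5)*(w + 4)*(w^2 + 3*w - 4) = (w - 5)*(w - 1)*(w + 4)*(w + 4)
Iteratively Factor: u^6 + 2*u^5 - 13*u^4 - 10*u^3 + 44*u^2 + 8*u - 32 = (u + 2)*(u^5 - 13*u^3 + 16*u^2 + 12*u - 16) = (u + 1)*(u + 2)*(u^4 - u^3 - 12*u^2 + 28*u - 16) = (u - 1)*(u + 1)*(u + 2)*(u^3 - 12*u + 16) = (u - 1)*(u + 1)*(u + 2)*(u + 4)*(u^2 - 4*u + 4) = (u - 2)*(u - 1)*(u + 1)*(u + 2)*(u + 4)*(u - 2)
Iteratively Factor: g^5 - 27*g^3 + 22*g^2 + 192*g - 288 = (g - 2)*(g^4 + 2*g^3 - 23*g^2 - 24*g + 144) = (g - 3)*(g - 2)*(g^3 + 5*g^2 - 8*g - 48) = (g - 3)^2*(g - 2)*(g^2 + 8*g + 16) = (g - 3)^2*(g - 2)*(g + 4)*(g + 4)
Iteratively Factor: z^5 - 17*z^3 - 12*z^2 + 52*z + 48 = (z + 2)*(z^4 - 2*z^3 - 13*z^2 + 14*z + 24) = (z - 2)*(z + 2)*(z^3 - 13*z - 12) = (z - 2)*(z + 2)*(z + 3)*(z^2 - 3*z - 4) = (z - 4)*(z - 2)*(z + 2)*(z + 3)*(z + 1)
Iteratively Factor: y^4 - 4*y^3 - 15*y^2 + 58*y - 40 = (y - 2)*(y^3 - 2*y^2 - 19*y + 20) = (y - 2)*(y + 4)*(y^2 - 6*y + 5) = (y - 5)*(y - 2)*(y + 4)*(y - 1)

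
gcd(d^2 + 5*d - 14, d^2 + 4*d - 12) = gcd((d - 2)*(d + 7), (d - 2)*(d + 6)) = d - 2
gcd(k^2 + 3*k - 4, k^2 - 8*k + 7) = k - 1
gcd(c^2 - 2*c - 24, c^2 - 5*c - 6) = c - 6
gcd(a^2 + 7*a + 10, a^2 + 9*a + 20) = a + 5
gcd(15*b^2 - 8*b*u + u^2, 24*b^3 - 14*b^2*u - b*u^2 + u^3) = -3*b + u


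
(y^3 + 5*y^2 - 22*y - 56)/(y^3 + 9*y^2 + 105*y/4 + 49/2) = 4*(y^2 + 3*y - 28)/(4*y^2 + 28*y + 49)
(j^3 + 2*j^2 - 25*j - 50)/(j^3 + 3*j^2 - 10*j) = (j^2 - 3*j - 10)/(j*(j - 2))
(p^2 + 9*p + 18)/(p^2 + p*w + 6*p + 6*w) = (p + 3)/(p + w)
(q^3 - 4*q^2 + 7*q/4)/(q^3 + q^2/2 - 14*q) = (q - 1/2)/(q + 4)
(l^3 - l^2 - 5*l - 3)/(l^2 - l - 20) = (-l^3 + l^2 + 5*l + 3)/(-l^2 + l + 20)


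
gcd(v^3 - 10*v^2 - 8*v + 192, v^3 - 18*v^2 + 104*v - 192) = v^2 - 14*v + 48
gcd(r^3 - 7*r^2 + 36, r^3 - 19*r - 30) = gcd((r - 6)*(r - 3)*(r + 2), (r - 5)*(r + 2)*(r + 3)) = r + 2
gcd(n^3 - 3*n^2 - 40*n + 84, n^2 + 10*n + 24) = n + 6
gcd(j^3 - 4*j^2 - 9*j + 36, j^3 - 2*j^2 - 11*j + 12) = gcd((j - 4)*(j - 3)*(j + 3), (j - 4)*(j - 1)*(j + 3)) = j^2 - j - 12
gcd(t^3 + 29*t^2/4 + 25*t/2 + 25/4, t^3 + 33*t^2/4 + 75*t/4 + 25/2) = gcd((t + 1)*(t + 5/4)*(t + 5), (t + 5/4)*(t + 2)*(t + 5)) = t^2 + 25*t/4 + 25/4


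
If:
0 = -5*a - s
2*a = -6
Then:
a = -3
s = 15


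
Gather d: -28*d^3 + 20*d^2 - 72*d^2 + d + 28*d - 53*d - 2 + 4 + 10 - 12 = -28*d^3 - 52*d^2 - 24*d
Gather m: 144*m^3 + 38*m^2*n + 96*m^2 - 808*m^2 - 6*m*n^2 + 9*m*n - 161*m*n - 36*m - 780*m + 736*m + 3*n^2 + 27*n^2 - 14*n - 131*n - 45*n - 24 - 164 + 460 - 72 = 144*m^3 + m^2*(38*n - 712) + m*(-6*n^2 - 152*n - 80) + 30*n^2 - 190*n + 200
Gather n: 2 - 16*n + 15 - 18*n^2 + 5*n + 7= -18*n^2 - 11*n + 24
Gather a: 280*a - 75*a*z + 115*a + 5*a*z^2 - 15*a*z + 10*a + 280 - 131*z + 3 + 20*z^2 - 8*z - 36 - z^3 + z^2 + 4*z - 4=a*(5*z^2 - 90*z + 405) - z^3 + 21*z^2 - 135*z + 243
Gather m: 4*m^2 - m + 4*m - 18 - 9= 4*m^2 + 3*m - 27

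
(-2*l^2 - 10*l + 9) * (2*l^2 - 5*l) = -4*l^4 - 10*l^3 + 68*l^2 - 45*l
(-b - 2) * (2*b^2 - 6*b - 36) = -2*b^3 + 2*b^2 + 48*b + 72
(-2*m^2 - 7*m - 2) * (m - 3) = -2*m^3 - m^2 + 19*m + 6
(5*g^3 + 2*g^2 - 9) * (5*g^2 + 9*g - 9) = 25*g^5 + 55*g^4 - 27*g^3 - 63*g^2 - 81*g + 81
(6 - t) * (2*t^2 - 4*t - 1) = -2*t^3 + 16*t^2 - 23*t - 6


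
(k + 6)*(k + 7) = k^2 + 13*k + 42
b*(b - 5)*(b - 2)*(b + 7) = b^4 - 39*b^2 + 70*b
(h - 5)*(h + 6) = h^2 + h - 30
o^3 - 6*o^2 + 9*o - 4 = (o - 4)*(o - 1)^2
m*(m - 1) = m^2 - m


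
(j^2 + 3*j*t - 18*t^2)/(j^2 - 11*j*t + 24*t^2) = (-j - 6*t)/(-j + 8*t)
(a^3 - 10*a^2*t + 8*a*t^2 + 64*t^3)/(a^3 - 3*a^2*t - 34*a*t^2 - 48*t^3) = (a - 4*t)/(a + 3*t)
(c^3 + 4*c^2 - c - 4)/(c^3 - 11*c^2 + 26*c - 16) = (c^2 + 5*c + 4)/(c^2 - 10*c + 16)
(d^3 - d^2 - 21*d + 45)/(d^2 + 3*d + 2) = (d^3 - d^2 - 21*d + 45)/(d^2 + 3*d + 2)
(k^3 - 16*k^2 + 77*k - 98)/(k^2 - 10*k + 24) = (k^3 - 16*k^2 + 77*k - 98)/(k^2 - 10*k + 24)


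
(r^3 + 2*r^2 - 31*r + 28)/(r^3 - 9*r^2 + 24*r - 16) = (r + 7)/(r - 4)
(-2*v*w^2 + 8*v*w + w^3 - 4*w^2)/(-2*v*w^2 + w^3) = (w - 4)/w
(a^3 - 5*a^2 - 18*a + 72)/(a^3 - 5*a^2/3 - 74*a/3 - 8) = 3*(a - 3)/(3*a + 1)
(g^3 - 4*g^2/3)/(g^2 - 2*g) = g*(3*g - 4)/(3*(g - 2))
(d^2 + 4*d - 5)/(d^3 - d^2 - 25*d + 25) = 1/(d - 5)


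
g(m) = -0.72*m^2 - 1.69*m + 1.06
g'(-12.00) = 15.59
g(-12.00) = -82.34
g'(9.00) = -14.65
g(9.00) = -72.47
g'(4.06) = -7.54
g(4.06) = -17.67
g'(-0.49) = -0.98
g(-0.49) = 1.72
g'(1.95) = -4.50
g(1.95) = -4.97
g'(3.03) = -6.05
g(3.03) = -10.67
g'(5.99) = -10.32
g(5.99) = -34.90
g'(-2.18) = 1.45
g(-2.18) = 1.32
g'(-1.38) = 0.30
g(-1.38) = 2.02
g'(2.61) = -5.45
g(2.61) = -8.26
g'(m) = -1.44*m - 1.69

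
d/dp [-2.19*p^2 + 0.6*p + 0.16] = 0.6 - 4.38*p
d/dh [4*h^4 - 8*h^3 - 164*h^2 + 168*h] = 16*h^3 - 24*h^2 - 328*h + 168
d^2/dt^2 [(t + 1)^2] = 2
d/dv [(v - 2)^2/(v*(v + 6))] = 2*(5*v^2 - 4*v - 12)/(v^2*(v^2 + 12*v + 36))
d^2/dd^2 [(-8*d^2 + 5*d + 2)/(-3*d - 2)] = 88/(27*d^3 + 54*d^2 + 36*d + 8)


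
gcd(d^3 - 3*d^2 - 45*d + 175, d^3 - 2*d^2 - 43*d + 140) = d^2 + 2*d - 35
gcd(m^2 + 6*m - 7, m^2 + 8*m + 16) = 1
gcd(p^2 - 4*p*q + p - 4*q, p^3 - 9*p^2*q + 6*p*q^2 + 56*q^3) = p - 4*q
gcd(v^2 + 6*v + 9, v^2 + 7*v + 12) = v + 3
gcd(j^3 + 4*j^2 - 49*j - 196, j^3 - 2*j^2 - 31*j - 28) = j^2 - 3*j - 28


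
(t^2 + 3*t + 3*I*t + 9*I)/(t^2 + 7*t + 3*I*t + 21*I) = (t + 3)/(t + 7)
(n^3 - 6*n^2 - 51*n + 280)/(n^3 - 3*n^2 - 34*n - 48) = (n^2 + 2*n - 35)/(n^2 + 5*n + 6)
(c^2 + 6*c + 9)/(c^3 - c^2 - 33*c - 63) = 1/(c - 7)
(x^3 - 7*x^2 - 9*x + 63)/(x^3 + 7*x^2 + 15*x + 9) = (x^2 - 10*x + 21)/(x^2 + 4*x + 3)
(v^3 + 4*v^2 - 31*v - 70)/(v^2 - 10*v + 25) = (v^2 + 9*v + 14)/(v - 5)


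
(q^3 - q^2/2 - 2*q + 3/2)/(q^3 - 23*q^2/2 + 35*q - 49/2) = (2*q^2 + q - 3)/(2*q^2 - 21*q + 49)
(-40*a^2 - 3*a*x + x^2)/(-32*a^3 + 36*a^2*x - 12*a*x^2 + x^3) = (5*a + x)/(4*a^2 - 4*a*x + x^2)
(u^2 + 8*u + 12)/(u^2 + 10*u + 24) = (u + 2)/(u + 4)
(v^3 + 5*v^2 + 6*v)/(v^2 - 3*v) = (v^2 + 5*v + 6)/(v - 3)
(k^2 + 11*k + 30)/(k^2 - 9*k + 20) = (k^2 + 11*k + 30)/(k^2 - 9*k + 20)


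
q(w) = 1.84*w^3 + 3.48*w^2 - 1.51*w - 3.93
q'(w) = 5.52*w^2 + 6.96*w - 1.51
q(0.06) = -4.01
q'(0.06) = -1.07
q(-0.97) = -0.87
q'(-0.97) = -3.07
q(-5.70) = -223.01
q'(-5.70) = 138.16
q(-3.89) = -53.71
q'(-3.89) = 54.94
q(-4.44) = -89.67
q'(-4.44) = 76.41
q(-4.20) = -72.52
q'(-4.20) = 66.63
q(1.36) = 5.08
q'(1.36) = 18.17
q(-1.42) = -0.04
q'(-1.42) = -0.26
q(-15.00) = -5408.28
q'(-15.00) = 1136.09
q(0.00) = -3.93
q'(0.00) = -1.51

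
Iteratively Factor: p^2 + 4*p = (p)*(p + 4)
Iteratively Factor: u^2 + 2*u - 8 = (u + 4)*(u - 2)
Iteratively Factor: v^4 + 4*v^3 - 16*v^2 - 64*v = (v - 4)*(v^3 + 8*v^2 + 16*v) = (v - 4)*(v + 4)*(v^2 + 4*v) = v*(v - 4)*(v + 4)*(v + 4)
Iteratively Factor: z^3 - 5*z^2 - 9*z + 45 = (z - 3)*(z^2 - 2*z - 15) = (z - 5)*(z - 3)*(z + 3)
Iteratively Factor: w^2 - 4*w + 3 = (w - 1)*(w - 3)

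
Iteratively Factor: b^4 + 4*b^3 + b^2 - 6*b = (b)*(b^3 + 4*b^2 + b - 6) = b*(b - 1)*(b^2 + 5*b + 6) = b*(b - 1)*(b + 3)*(b + 2)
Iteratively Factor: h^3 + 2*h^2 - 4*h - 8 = (h - 2)*(h^2 + 4*h + 4) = (h - 2)*(h + 2)*(h + 2)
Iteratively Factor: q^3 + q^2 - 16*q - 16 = (q + 4)*(q^2 - 3*q - 4) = (q + 1)*(q + 4)*(q - 4)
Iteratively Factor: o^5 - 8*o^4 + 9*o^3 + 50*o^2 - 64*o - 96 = (o - 4)*(o^4 - 4*o^3 - 7*o^2 + 22*o + 24) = (o - 4)*(o + 2)*(o^3 - 6*o^2 + 5*o + 12) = (o - 4)*(o + 1)*(o + 2)*(o^2 - 7*o + 12) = (o - 4)^2*(o + 1)*(o + 2)*(o - 3)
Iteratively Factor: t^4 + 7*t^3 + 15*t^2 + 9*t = (t + 3)*(t^3 + 4*t^2 + 3*t) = (t + 1)*(t + 3)*(t^2 + 3*t) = (t + 1)*(t + 3)^2*(t)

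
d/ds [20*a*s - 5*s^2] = 20*a - 10*s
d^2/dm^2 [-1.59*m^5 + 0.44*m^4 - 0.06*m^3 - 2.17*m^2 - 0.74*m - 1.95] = -31.8*m^3 + 5.28*m^2 - 0.36*m - 4.34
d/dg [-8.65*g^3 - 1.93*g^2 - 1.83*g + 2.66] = -25.95*g^2 - 3.86*g - 1.83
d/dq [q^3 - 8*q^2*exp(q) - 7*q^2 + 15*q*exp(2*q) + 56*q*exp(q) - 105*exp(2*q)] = -8*q^2*exp(q) + 3*q^2 + 30*q*exp(2*q) + 40*q*exp(q) - 14*q - 195*exp(2*q) + 56*exp(q)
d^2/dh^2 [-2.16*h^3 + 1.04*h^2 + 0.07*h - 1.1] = 2.08 - 12.96*h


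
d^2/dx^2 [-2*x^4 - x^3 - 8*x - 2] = 6*x*(-4*x - 1)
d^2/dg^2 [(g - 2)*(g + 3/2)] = 2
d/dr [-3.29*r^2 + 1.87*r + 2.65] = 1.87 - 6.58*r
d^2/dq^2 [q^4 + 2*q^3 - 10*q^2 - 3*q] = 12*q^2 + 12*q - 20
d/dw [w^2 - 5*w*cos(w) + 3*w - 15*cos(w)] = 5*w*sin(w) + 2*w + 15*sin(w) - 5*cos(w) + 3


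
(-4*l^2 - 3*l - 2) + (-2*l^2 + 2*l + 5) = -6*l^2 - l + 3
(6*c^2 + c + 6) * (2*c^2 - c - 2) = 12*c^4 - 4*c^3 - c^2 - 8*c - 12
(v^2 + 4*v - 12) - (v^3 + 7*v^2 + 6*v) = -v^3 - 6*v^2 - 2*v - 12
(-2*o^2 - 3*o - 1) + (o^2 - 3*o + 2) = -o^2 - 6*o + 1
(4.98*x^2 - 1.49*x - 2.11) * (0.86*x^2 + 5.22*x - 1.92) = 4.2828*x^4 + 24.7142*x^3 - 19.154*x^2 - 8.1534*x + 4.0512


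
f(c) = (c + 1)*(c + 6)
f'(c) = 2*c + 7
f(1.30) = 16.79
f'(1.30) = 9.60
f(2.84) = 33.95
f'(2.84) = 12.68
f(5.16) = 68.75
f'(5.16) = 17.32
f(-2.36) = -4.95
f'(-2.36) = 2.28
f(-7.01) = 6.07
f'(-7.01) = -7.02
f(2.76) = 32.94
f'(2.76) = 12.52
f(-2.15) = -4.43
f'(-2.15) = 2.70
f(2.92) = 34.97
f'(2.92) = 12.84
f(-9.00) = 24.00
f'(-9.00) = -11.00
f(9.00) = 150.00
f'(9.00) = 25.00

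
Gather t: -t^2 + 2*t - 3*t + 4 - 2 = -t^2 - t + 2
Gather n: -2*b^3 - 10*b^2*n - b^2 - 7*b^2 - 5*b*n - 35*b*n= -2*b^3 - 8*b^2 + n*(-10*b^2 - 40*b)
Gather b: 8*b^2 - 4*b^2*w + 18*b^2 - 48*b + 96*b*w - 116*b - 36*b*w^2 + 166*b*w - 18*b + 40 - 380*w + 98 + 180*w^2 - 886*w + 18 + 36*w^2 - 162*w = b^2*(26 - 4*w) + b*(-36*w^2 + 262*w - 182) + 216*w^2 - 1428*w + 156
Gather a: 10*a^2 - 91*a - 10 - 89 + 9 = 10*a^2 - 91*a - 90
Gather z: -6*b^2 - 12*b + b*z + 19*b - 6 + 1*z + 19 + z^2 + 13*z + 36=-6*b^2 + 7*b + z^2 + z*(b + 14) + 49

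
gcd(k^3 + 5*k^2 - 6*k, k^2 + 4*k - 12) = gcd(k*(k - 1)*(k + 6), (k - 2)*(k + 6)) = k + 6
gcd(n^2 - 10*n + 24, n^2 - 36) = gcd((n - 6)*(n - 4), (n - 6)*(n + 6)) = n - 6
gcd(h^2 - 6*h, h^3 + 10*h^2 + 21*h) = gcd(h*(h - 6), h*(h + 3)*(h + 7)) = h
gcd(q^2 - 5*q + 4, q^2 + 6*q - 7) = q - 1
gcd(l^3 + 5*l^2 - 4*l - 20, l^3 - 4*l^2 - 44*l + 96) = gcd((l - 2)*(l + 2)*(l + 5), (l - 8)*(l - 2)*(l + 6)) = l - 2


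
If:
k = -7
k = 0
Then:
No Solution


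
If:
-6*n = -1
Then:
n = 1/6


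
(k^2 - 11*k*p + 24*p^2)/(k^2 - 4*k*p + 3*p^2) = (-k + 8*p)/(-k + p)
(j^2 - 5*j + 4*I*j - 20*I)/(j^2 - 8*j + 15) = (j + 4*I)/(j - 3)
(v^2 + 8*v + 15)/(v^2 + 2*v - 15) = (v + 3)/(v - 3)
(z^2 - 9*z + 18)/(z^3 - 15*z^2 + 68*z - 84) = (z - 3)/(z^2 - 9*z + 14)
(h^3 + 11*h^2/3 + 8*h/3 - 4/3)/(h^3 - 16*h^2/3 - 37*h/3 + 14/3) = (h + 2)/(h - 7)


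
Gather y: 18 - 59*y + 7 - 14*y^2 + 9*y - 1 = -14*y^2 - 50*y + 24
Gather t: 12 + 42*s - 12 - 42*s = 0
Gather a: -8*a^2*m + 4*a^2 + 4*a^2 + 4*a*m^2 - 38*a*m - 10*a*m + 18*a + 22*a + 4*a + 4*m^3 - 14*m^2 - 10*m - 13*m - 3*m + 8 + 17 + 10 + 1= a^2*(8 - 8*m) + a*(4*m^2 - 48*m + 44) + 4*m^3 - 14*m^2 - 26*m + 36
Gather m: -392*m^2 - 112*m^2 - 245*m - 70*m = -504*m^2 - 315*m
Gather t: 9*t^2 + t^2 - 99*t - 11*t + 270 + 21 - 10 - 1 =10*t^2 - 110*t + 280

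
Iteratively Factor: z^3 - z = (z)*(z^2 - 1) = z*(z - 1)*(z + 1)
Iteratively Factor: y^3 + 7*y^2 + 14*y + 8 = (y + 4)*(y^2 + 3*y + 2) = (y + 2)*(y + 4)*(y + 1)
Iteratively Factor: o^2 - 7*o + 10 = (o - 2)*(o - 5)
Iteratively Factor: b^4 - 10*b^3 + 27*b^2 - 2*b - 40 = (b - 4)*(b^3 - 6*b^2 + 3*b + 10) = (b - 5)*(b - 4)*(b^2 - b - 2) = (b - 5)*(b - 4)*(b - 2)*(b + 1)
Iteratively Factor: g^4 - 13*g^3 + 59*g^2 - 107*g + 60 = (g - 4)*(g^3 - 9*g^2 + 23*g - 15) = (g - 4)*(g - 3)*(g^2 - 6*g + 5) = (g - 4)*(g - 3)*(g - 1)*(g - 5)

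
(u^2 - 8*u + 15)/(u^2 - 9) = (u - 5)/(u + 3)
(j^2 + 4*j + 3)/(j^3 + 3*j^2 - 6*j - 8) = (j + 3)/(j^2 + 2*j - 8)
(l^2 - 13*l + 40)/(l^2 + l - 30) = (l - 8)/(l + 6)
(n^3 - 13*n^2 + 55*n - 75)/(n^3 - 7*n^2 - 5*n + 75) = (n - 3)/(n + 3)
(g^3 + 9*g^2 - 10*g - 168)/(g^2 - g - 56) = (g^2 + 2*g - 24)/(g - 8)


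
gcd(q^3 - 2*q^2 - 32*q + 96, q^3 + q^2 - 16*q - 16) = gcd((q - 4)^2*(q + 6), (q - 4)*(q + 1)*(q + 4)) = q - 4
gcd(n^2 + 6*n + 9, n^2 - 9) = n + 3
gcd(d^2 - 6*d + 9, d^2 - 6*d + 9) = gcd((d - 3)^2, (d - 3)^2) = d^2 - 6*d + 9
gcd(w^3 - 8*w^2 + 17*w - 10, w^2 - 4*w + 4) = w - 2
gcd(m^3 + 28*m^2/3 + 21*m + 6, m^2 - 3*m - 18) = m + 3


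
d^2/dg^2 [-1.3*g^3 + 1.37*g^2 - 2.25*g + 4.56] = 2.74 - 7.8*g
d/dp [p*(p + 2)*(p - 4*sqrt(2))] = 3*p^2 - 8*sqrt(2)*p + 4*p - 8*sqrt(2)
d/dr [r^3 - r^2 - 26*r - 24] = 3*r^2 - 2*r - 26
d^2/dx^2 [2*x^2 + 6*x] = 4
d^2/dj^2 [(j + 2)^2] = 2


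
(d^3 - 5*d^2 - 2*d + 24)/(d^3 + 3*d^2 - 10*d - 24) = (d - 4)/(d + 4)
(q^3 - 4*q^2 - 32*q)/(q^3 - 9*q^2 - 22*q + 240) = q*(q + 4)/(q^2 - q - 30)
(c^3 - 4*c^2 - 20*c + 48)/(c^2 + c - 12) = (c^2 - 8*c + 12)/(c - 3)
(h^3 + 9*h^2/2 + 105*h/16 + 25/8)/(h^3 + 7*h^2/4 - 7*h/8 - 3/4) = (16*h^2 + 40*h + 25)/(2*(8*h^2 - 2*h - 3))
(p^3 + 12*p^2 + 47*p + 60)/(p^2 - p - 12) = (p^2 + 9*p + 20)/(p - 4)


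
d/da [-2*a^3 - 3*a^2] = 6*a*(-a - 1)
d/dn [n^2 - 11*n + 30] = 2*n - 11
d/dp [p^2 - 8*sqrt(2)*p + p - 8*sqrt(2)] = 2*p - 8*sqrt(2) + 1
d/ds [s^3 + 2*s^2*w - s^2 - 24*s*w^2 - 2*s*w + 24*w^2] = 3*s^2 + 4*s*w - 2*s - 24*w^2 - 2*w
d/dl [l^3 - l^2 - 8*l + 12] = 3*l^2 - 2*l - 8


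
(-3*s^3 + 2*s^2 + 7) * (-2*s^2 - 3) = 6*s^5 - 4*s^4 + 9*s^3 - 20*s^2 - 21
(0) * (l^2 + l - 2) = 0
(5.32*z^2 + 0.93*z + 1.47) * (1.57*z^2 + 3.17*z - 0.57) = 8.3524*z^4 + 18.3245*z^3 + 2.2236*z^2 + 4.1298*z - 0.8379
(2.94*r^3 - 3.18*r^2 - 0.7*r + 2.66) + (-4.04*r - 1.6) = 2.94*r^3 - 3.18*r^2 - 4.74*r + 1.06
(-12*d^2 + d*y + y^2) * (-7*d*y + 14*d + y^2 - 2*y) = 84*d^3*y - 168*d^3 - 19*d^2*y^2 + 38*d^2*y - 6*d*y^3 + 12*d*y^2 + y^4 - 2*y^3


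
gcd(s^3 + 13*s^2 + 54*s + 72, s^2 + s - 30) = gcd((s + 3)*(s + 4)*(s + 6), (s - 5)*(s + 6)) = s + 6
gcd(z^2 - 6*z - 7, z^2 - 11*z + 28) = z - 7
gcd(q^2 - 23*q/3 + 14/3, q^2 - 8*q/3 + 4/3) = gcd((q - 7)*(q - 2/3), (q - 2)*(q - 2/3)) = q - 2/3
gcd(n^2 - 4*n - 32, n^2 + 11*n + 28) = n + 4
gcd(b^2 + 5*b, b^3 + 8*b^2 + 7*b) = b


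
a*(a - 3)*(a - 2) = a^3 - 5*a^2 + 6*a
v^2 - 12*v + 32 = (v - 8)*(v - 4)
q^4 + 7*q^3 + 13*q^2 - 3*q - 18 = (q - 1)*(q + 2)*(q + 3)^2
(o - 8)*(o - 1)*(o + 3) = o^3 - 6*o^2 - 19*o + 24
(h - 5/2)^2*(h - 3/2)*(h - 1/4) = h^4 - 27*h^3/4 + 123*h^2/8 - 205*h/16 + 75/32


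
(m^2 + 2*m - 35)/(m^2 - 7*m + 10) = (m + 7)/(m - 2)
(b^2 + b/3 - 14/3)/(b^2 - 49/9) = 3*(b - 2)/(3*b - 7)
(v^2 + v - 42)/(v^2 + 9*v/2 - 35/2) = 2*(v - 6)/(2*v - 5)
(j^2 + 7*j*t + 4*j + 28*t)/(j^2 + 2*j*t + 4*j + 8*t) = (j + 7*t)/(j + 2*t)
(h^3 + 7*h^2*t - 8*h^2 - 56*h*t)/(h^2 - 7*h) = (h^2 + 7*h*t - 8*h - 56*t)/(h - 7)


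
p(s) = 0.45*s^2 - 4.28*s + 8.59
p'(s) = 0.9*s - 4.28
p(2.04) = 1.73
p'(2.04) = -2.44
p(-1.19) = 14.32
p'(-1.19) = -5.35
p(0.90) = 5.10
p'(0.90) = -3.47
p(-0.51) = 10.89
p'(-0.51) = -4.74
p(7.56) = 1.95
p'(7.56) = 2.52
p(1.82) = 2.29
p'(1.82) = -2.64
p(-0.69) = 11.76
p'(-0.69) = -4.90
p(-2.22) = 20.31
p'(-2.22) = -6.28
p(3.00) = -0.20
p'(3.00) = -1.58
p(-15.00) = 174.04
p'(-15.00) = -17.78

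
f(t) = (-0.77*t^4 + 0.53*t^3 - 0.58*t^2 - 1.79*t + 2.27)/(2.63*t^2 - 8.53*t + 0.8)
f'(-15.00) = 8.06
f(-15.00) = -56.73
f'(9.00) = -5.77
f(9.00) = -34.48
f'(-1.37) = 0.59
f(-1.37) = -0.03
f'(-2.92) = 1.22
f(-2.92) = -1.38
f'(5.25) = -1.89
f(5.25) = -18.64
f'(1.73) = 2.57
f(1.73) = 1.10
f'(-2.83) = 1.18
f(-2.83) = -1.28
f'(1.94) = 4.02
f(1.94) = 1.78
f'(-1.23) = 0.56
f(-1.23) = 0.06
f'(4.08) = 6.62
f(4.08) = -19.64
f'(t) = (8.53 - 5.26*t)*(-0.77*t^4 + 0.53*t^3 - 0.58*t^2 - 1.79*t + 2.27)/(2.63*t^2 - 8.53*t + 0.8)^2 + (-3.08*t^3 + 1.59*t^2 - 1.16*t - 1.79)/(2.63*t^2 - 8.53*t + 0.8)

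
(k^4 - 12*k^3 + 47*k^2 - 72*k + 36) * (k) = k^5 - 12*k^4 + 47*k^3 - 72*k^2 + 36*k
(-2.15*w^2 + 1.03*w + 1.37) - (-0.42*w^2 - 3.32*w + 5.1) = -1.73*w^2 + 4.35*w - 3.73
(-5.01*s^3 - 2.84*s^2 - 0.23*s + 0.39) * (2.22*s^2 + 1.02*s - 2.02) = -11.1222*s^5 - 11.415*s^4 + 6.7128*s^3 + 6.368*s^2 + 0.8624*s - 0.7878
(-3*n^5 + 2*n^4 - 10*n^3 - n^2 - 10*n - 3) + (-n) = -3*n^5 + 2*n^4 - 10*n^3 - n^2 - 11*n - 3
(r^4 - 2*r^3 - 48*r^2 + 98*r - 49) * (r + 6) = r^5 + 4*r^4 - 60*r^3 - 190*r^2 + 539*r - 294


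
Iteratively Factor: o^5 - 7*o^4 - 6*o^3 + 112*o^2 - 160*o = (o + 4)*(o^4 - 11*o^3 + 38*o^2 - 40*o) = (o - 4)*(o + 4)*(o^3 - 7*o^2 + 10*o) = (o - 4)*(o - 2)*(o + 4)*(o^2 - 5*o) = (o - 5)*(o - 4)*(o - 2)*(o + 4)*(o)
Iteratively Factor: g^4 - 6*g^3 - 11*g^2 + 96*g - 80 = (g + 4)*(g^3 - 10*g^2 + 29*g - 20) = (g - 1)*(g + 4)*(g^2 - 9*g + 20) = (g - 4)*(g - 1)*(g + 4)*(g - 5)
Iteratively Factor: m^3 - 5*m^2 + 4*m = (m - 4)*(m^2 - m) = (m - 4)*(m - 1)*(m)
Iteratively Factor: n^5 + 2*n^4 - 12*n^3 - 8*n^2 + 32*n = (n + 4)*(n^4 - 2*n^3 - 4*n^2 + 8*n) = n*(n + 4)*(n^3 - 2*n^2 - 4*n + 8) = n*(n - 2)*(n + 4)*(n^2 - 4) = n*(n - 2)^2*(n + 4)*(n + 2)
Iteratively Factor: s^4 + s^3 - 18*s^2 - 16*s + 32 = (s - 4)*(s^3 + 5*s^2 + 2*s - 8) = (s - 4)*(s + 2)*(s^2 + 3*s - 4) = (s - 4)*(s - 1)*(s + 2)*(s + 4)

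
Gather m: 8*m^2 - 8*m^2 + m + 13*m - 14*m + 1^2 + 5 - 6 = 0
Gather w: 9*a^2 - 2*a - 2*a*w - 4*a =9*a^2 - 2*a*w - 6*a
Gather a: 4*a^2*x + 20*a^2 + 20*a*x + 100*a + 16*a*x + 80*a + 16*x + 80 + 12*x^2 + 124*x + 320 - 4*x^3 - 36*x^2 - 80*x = a^2*(4*x + 20) + a*(36*x + 180) - 4*x^3 - 24*x^2 + 60*x + 400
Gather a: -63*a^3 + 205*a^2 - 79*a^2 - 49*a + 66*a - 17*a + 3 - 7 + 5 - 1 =-63*a^3 + 126*a^2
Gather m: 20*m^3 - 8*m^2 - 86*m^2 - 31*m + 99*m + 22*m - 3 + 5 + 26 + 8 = 20*m^3 - 94*m^2 + 90*m + 36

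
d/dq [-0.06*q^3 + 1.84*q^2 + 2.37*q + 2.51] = -0.18*q^2 + 3.68*q + 2.37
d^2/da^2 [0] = 0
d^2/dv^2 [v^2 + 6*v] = 2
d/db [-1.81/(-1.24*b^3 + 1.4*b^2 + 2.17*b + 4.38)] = (-6.7332*b^2 + 5.068*b + 3.9277)/(-1.24*b^3 + 1.4*b^2 + 2.17*b + 4.38)^2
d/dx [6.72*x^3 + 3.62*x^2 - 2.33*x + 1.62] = 20.16*x^2 + 7.24*x - 2.33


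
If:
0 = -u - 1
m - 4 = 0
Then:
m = 4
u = -1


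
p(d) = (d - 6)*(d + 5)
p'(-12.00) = -25.00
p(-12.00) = 126.00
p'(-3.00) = -7.00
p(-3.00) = -18.00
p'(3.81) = 6.62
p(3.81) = -19.29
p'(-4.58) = -10.16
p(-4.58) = -4.44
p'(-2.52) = -6.04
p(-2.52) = -21.13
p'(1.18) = 1.36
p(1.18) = -29.79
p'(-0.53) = -2.06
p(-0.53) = -29.19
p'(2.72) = 4.44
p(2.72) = -25.32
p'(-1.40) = -3.80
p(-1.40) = -26.64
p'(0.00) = -1.00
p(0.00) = -30.00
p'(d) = 2*d - 1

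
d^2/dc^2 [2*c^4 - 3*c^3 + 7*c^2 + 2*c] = 24*c^2 - 18*c + 14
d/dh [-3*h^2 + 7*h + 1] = 7 - 6*h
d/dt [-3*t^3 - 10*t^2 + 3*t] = -9*t^2 - 20*t + 3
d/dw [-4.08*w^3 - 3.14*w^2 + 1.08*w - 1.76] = -12.24*w^2 - 6.28*w + 1.08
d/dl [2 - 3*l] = -3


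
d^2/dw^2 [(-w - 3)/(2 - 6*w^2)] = 9*(4*w^2*(w + 3) - (w + 1)*(3*w^2 - 1))/(3*w^2 - 1)^3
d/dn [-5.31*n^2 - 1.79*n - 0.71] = -10.62*n - 1.79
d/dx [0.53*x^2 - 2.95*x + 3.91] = 1.06*x - 2.95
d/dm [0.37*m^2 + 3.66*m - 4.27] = 0.74*m + 3.66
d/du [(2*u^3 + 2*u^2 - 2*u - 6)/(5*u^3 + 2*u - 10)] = 2*(-5*u^4 + 14*u^3 + 17*u^2 - 20*u + 16)/(25*u^6 + 20*u^4 - 100*u^3 + 4*u^2 - 40*u + 100)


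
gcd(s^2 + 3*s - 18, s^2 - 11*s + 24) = s - 3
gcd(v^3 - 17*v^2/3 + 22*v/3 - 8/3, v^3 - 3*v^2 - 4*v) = v - 4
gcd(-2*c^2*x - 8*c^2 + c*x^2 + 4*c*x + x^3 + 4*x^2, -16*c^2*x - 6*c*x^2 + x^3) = 2*c + x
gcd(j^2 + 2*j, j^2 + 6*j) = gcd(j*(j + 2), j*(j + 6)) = j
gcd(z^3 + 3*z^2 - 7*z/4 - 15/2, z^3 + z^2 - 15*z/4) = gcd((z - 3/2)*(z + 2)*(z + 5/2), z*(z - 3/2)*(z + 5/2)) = z^2 + z - 15/4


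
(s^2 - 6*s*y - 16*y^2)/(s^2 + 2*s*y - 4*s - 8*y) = (s - 8*y)/(s - 4)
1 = 1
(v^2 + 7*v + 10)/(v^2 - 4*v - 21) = (v^2 + 7*v + 10)/(v^2 - 4*v - 21)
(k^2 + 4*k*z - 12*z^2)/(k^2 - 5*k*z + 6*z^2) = (-k - 6*z)/(-k + 3*z)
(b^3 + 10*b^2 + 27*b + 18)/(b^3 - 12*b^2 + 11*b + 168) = (b^2 + 7*b + 6)/(b^2 - 15*b + 56)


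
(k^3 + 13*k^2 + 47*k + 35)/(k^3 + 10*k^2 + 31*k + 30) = (k^2 + 8*k + 7)/(k^2 + 5*k + 6)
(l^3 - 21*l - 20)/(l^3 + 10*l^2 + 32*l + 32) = (l^2 - 4*l - 5)/(l^2 + 6*l + 8)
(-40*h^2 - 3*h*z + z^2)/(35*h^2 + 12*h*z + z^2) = (-8*h + z)/(7*h + z)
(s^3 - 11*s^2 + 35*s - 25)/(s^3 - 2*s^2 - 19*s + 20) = (s - 5)/(s + 4)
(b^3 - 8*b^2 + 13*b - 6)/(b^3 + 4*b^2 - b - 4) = (b^2 - 7*b + 6)/(b^2 + 5*b + 4)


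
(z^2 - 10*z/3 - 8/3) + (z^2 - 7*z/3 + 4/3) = 2*z^2 - 17*z/3 - 4/3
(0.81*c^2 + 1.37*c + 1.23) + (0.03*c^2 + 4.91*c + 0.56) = 0.84*c^2 + 6.28*c + 1.79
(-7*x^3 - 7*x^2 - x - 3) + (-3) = -7*x^3 - 7*x^2 - x - 6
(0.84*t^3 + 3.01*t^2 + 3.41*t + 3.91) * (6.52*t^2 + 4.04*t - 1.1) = 5.4768*t^5 + 23.0188*t^4 + 33.4696*t^3 + 35.9586*t^2 + 12.0454*t - 4.301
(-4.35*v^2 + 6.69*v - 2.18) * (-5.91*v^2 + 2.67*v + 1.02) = 25.7085*v^4 - 51.1524*v^3 + 26.3091*v^2 + 1.0032*v - 2.2236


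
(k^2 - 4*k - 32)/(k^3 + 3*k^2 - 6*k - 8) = (k - 8)/(k^2 - k - 2)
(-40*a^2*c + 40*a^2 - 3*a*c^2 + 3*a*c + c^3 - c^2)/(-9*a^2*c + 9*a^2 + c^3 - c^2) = (40*a^2 + 3*a*c - c^2)/(9*a^2 - c^2)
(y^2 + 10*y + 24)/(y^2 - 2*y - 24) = (y + 6)/(y - 6)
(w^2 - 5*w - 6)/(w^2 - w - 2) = (w - 6)/(w - 2)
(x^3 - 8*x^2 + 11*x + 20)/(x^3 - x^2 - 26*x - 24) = (x^2 - 9*x + 20)/(x^2 - 2*x - 24)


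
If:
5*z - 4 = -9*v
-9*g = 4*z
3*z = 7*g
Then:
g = 0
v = 4/9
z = 0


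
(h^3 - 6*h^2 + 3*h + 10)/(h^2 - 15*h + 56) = (h^3 - 6*h^2 + 3*h + 10)/(h^2 - 15*h + 56)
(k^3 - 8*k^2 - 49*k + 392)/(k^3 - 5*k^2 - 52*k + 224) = (k - 7)/(k - 4)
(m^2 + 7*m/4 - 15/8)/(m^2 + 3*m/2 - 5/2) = (m - 3/4)/(m - 1)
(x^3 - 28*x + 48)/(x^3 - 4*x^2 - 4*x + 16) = (x + 6)/(x + 2)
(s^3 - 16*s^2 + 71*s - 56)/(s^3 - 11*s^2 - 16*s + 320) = (s^2 - 8*s + 7)/(s^2 - 3*s - 40)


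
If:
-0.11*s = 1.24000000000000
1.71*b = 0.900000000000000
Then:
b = 0.53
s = -11.27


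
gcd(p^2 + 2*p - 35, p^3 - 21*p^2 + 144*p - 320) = p - 5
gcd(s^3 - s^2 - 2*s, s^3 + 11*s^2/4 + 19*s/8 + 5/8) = s + 1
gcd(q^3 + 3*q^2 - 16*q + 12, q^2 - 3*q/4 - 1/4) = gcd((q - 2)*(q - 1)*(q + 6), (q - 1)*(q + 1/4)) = q - 1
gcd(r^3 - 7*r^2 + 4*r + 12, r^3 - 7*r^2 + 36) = r - 6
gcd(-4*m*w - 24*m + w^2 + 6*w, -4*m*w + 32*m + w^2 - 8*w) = -4*m + w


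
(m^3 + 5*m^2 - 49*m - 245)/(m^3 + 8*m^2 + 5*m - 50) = (m^2 - 49)/(m^2 + 3*m - 10)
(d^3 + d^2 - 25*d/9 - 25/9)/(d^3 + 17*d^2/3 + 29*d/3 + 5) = (d - 5/3)/(d + 3)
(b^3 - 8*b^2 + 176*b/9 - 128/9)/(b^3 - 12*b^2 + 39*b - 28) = (b^2 - 4*b + 32/9)/(b^2 - 8*b + 7)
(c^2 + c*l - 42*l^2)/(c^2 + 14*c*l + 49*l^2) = (c - 6*l)/(c + 7*l)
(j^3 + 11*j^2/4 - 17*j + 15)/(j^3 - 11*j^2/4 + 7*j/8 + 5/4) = 2*(j + 6)/(2*j + 1)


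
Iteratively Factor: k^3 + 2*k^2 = (k)*(k^2 + 2*k) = k*(k + 2)*(k)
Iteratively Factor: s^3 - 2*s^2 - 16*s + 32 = (s - 2)*(s^2 - 16) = (s - 4)*(s - 2)*(s + 4)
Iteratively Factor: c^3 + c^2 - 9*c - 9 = (c - 3)*(c^2 + 4*c + 3) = (c - 3)*(c + 3)*(c + 1)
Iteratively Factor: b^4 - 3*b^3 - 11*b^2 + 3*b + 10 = (b - 5)*(b^3 + 2*b^2 - b - 2) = (b - 5)*(b + 1)*(b^2 + b - 2) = (b - 5)*(b + 1)*(b + 2)*(b - 1)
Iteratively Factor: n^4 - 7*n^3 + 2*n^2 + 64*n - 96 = (n - 2)*(n^3 - 5*n^2 - 8*n + 48) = (n - 2)*(n + 3)*(n^2 - 8*n + 16) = (n - 4)*(n - 2)*(n + 3)*(n - 4)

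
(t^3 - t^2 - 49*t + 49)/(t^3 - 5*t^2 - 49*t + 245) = (t - 1)/(t - 5)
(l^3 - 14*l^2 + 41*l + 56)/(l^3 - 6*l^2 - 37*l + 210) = (l^2 - 7*l - 8)/(l^2 + l - 30)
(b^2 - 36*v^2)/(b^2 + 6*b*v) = (b - 6*v)/b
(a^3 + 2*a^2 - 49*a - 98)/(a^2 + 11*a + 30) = (a^3 + 2*a^2 - 49*a - 98)/(a^2 + 11*a + 30)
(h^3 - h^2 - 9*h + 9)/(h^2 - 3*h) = h + 2 - 3/h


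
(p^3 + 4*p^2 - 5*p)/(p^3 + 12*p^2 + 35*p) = (p - 1)/(p + 7)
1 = 1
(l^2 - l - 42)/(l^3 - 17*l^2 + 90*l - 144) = (l^2 - l - 42)/(l^3 - 17*l^2 + 90*l - 144)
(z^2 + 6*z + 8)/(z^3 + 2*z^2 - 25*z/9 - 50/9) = 9*(z + 4)/(9*z^2 - 25)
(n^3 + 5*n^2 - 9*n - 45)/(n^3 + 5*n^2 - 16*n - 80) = (n^2 - 9)/(n^2 - 16)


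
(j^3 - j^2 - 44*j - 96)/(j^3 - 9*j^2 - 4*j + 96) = (j + 4)/(j - 4)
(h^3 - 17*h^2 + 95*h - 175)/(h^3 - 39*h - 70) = (h^2 - 10*h + 25)/(h^2 + 7*h + 10)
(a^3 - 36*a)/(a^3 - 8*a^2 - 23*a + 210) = a*(a + 6)/(a^2 - 2*a - 35)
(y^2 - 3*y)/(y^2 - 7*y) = (y - 3)/(y - 7)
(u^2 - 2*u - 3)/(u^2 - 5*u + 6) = (u + 1)/(u - 2)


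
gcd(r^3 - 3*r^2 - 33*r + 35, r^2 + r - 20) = r + 5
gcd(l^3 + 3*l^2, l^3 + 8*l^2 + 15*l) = l^2 + 3*l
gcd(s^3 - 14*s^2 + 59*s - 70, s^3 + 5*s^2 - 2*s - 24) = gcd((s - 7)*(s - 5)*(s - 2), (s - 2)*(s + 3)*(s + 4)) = s - 2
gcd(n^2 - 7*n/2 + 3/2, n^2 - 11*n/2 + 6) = 1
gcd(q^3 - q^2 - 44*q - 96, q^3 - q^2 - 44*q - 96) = q^3 - q^2 - 44*q - 96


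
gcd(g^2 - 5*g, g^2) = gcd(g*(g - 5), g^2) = g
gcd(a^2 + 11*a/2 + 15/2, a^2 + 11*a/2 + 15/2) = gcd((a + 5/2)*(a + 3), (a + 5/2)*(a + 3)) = a^2 + 11*a/2 + 15/2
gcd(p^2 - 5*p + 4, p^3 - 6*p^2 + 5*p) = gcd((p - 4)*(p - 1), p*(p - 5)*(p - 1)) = p - 1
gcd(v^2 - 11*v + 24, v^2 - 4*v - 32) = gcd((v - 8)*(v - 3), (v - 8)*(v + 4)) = v - 8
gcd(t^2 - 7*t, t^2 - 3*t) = t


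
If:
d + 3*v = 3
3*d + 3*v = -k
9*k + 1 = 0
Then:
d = -13/9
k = -1/9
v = 40/27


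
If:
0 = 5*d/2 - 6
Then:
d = 12/5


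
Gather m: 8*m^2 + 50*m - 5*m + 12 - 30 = 8*m^2 + 45*m - 18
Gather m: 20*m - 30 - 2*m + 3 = 18*m - 27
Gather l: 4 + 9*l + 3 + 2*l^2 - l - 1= 2*l^2 + 8*l + 6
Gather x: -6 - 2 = -8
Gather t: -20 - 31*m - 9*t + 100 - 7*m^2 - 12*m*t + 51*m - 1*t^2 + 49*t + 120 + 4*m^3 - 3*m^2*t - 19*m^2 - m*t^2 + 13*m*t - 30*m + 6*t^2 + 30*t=4*m^3 - 26*m^2 - 10*m + t^2*(5 - m) + t*(-3*m^2 + m + 70) + 200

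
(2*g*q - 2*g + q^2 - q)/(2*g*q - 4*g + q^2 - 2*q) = (q - 1)/(q - 2)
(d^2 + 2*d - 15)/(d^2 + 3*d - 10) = (d - 3)/(d - 2)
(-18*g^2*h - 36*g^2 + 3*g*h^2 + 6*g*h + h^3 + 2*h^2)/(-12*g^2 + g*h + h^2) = (6*g*h + 12*g + h^2 + 2*h)/(4*g + h)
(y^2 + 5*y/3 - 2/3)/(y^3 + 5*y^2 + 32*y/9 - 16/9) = 3*(y + 2)/(3*y^2 + 16*y + 16)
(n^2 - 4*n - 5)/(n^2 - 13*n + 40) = (n + 1)/(n - 8)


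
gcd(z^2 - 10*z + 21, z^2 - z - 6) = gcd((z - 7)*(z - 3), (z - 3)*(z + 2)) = z - 3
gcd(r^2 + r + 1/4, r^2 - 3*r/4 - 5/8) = r + 1/2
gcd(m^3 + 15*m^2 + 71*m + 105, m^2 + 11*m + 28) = m + 7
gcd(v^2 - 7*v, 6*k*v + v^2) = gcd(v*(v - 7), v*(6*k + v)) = v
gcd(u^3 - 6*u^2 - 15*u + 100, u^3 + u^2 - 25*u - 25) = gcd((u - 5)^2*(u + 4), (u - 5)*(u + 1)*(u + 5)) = u - 5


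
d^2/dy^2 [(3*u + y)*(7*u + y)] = 2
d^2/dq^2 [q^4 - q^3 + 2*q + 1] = 6*q*(2*q - 1)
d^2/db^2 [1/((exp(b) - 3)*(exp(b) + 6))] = (4*exp(3*b) + 9*exp(2*b) + 81*exp(b) + 54)*exp(b)/(exp(6*b) + 9*exp(5*b) - 27*exp(4*b) - 297*exp(3*b) + 486*exp(2*b) + 2916*exp(b) - 5832)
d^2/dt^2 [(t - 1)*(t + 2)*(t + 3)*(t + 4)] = 12*t^2 + 48*t + 34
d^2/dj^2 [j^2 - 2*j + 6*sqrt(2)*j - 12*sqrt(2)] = 2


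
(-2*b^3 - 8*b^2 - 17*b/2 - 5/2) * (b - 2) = -2*b^4 - 4*b^3 + 15*b^2/2 + 29*b/2 + 5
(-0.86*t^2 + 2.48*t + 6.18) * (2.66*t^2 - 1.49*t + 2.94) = -2.2876*t^4 + 7.8782*t^3 + 10.2152*t^2 - 1.917*t + 18.1692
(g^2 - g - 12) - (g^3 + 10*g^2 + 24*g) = -g^3 - 9*g^2 - 25*g - 12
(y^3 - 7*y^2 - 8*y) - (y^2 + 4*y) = y^3 - 8*y^2 - 12*y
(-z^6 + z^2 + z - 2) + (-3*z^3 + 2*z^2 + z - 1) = -z^6 - 3*z^3 + 3*z^2 + 2*z - 3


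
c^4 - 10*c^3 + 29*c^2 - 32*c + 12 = (c - 6)*(c - 2)*(c - 1)^2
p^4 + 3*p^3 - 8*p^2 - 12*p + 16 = (p - 2)*(p - 1)*(p + 2)*(p + 4)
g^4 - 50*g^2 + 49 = (g - 7)*(g - 1)*(g + 1)*(g + 7)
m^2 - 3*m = m*(m - 3)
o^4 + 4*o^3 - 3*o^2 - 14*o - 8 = (o - 2)*(o + 1)^2*(o + 4)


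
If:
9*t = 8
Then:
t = 8/9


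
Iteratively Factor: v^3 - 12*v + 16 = (v - 2)*(v^2 + 2*v - 8) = (v - 2)*(v + 4)*(v - 2)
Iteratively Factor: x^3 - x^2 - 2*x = (x - 2)*(x^2 + x) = (x - 2)*(x + 1)*(x)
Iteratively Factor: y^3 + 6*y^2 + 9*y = (y + 3)*(y^2 + 3*y) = y*(y + 3)*(y + 3)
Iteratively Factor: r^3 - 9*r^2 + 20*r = (r - 5)*(r^2 - 4*r) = (r - 5)*(r - 4)*(r)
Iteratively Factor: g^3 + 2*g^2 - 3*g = (g - 1)*(g^2 + 3*g) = g*(g - 1)*(g + 3)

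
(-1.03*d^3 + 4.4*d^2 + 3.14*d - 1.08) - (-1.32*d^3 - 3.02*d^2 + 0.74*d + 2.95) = 0.29*d^3 + 7.42*d^2 + 2.4*d - 4.03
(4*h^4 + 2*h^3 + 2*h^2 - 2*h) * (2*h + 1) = 8*h^5 + 8*h^4 + 6*h^3 - 2*h^2 - 2*h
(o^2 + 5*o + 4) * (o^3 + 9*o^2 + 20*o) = o^5 + 14*o^4 + 69*o^3 + 136*o^2 + 80*o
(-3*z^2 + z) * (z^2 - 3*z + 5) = -3*z^4 + 10*z^3 - 18*z^2 + 5*z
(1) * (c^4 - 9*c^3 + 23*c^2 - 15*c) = c^4 - 9*c^3 + 23*c^2 - 15*c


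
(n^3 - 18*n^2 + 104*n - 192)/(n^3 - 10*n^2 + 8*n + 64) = (n - 6)/(n + 2)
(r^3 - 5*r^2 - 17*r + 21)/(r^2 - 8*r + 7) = r + 3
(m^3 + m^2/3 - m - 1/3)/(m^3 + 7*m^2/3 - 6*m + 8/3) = (3*m^2 + 4*m + 1)/(3*m^2 + 10*m - 8)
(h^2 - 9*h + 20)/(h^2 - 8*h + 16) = (h - 5)/(h - 4)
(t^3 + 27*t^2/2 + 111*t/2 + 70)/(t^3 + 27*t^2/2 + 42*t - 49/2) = (2*t^2 + 13*t + 20)/(2*t^2 + 13*t - 7)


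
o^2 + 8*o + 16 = (o + 4)^2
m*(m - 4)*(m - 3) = m^3 - 7*m^2 + 12*m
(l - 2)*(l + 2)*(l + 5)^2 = l^4 + 10*l^3 + 21*l^2 - 40*l - 100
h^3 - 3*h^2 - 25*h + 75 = (h - 5)*(h - 3)*(h + 5)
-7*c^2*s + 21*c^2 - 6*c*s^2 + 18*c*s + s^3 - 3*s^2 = (-7*c + s)*(c + s)*(s - 3)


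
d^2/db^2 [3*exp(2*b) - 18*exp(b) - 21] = (12*exp(b) - 18)*exp(b)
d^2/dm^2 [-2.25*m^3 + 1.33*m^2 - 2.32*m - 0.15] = 2.66 - 13.5*m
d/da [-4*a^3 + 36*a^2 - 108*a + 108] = -12*a^2 + 72*a - 108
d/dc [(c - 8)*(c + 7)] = 2*c - 1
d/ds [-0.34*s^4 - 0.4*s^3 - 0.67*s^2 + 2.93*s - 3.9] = -1.36*s^3 - 1.2*s^2 - 1.34*s + 2.93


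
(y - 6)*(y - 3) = y^2 - 9*y + 18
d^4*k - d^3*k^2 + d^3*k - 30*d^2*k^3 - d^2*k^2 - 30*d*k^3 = d*(d - 6*k)*(d + 5*k)*(d*k + k)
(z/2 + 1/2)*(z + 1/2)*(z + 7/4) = z^3/2 + 13*z^2/8 + 25*z/16 + 7/16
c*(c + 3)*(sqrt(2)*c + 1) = sqrt(2)*c^3 + c^2 + 3*sqrt(2)*c^2 + 3*c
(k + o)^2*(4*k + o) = 4*k^3 + 9*k^2*o + 6*k*o^2 + o^3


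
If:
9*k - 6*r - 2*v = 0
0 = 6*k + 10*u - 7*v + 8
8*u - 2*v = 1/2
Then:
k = 3*v/4 - 23/16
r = 19*v/24 - 69/32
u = v/4 + 1/16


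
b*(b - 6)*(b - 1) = b^3 - 7*b^2 + 6*b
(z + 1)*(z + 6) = z^2 + 7*z + 6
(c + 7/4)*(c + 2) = c^2 + 15*c/4 + 7/2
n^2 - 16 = (n - 4)*(n + 4)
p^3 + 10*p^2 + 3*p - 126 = (p - 3)*(p + 6)*(p + 7)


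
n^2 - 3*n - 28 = (n - 7)*(n + 4)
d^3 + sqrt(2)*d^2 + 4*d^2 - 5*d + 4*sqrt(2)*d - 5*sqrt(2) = (d - 1)*(d + 5)*(d + sqrt(2))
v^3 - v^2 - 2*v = v*(v - 2)*(v + 1)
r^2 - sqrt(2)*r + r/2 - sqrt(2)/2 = (r + 1/2)*(r - sqrt(2))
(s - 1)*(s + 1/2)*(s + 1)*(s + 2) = s^4 + 5*s^3/2 - 5*s/2 - 1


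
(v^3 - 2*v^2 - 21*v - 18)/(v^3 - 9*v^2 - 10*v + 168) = (v^2 + 4*v + 3)/(v^2 - 3*v - 28)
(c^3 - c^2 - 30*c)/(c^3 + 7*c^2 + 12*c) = (c^2 - c - 30)/(c^2 + 7*c + 12)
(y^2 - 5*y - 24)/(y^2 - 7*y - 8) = (y + 3)/(y + 1)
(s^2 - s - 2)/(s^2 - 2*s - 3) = (s - 2)/(s - 3)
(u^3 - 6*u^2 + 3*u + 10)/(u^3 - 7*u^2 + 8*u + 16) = (u^2 - 7*u + 10)/(u^2 - 8*u + 16)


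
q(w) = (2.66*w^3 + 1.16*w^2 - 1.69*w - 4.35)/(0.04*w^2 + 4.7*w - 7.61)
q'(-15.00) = -19.08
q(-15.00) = 125.82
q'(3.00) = 3.59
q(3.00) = 10.63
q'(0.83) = -0.35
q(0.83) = 0.93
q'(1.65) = -503.30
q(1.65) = 31.39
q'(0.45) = 0.55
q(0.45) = 0.84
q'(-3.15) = -2.54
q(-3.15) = 3.21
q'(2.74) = 2.96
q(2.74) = 9.78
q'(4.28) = 5.39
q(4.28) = 16.48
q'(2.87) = 3.30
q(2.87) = 10.19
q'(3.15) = 3.87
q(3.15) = 11.19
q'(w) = (-0.08*w - 4.7)*(2.66*w^3 + 1.16*w^2 - 1.69*w - 4.35)/(0.04*w^2 + 4.7*w - 7.61)^2 + (7.98*w^2 + 2.32*w - 1.69)/(0.04*w^2 + 4.7*w - 7.61) = (0.1064*w^4 + 25.004*w^3 - 55.2082*w^2 - 17.3072*w + 33.3059)/(0.0016*w^4 + 0.376*w^3 + 21.4812*w^2 - 71.534*w + 57.9121)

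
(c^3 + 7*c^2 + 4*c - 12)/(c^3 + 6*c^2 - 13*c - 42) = (c^2 + 5*c - 6)/(c^2 + 4*c - 21)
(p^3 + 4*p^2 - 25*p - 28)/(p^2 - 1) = (p^2 + 3*p - 28)/(p - 1)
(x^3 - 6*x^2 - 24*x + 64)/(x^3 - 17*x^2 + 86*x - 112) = (x + 4)/(x - 7)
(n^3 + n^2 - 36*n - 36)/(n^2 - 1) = (n^2 - 36)/(n - 1)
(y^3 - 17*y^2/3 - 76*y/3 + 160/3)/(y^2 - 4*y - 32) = y - 5/3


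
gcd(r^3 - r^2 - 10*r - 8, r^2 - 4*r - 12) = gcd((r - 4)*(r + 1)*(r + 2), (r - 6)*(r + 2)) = r + 2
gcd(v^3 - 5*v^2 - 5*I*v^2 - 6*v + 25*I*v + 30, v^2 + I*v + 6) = v - 2*I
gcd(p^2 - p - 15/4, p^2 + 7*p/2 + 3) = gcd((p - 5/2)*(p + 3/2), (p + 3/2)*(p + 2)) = p + 3/2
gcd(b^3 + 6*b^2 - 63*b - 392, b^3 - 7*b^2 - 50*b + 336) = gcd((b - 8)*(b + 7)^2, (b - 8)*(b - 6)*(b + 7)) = b^2 - b - 56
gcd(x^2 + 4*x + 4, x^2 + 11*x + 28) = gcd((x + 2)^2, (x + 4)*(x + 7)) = 1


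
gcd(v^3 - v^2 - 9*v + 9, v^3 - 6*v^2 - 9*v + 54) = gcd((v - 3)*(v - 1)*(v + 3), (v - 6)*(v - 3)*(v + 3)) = v^2 - 9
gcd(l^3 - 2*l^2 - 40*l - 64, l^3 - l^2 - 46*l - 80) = l^2 - 6*l - 16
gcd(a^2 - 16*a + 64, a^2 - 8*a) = a - 8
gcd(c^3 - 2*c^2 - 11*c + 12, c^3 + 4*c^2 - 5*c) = c - 1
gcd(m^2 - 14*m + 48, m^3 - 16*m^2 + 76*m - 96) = m^2 - 14*m + 48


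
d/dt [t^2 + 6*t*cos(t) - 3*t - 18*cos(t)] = -6*t*sin(t) + 2*t + 18*sin(t) + 6*cos(t) - 3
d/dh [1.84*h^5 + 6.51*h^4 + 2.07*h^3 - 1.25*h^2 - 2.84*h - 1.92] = 9.2*h^4 + 26.04*h^3 + 6.21*h^2 - 2.5*h - 2.84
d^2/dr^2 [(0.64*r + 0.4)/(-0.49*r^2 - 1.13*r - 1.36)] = (-(0.64*r + 0.4)*(0.98*r + 1.13)*(1.96*r + 2.26) + (1.8816*r + 1.8384)*(0.49*r^2 + 1.13*r + 1.36))/(0.49*r^2 + 1.13*r + 1.36)^3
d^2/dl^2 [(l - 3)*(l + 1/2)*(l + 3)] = 6*l + 1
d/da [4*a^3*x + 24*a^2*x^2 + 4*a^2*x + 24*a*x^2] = 4*x*(3*a^2 + 12*a*x + 2*a + 6*x)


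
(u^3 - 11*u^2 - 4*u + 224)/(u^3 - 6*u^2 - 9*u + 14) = (u^2 - 4*u - 32)/(u^2 + u - 2)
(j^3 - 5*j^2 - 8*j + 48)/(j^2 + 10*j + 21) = (j^2 - 8*j + 16)/(j + 7)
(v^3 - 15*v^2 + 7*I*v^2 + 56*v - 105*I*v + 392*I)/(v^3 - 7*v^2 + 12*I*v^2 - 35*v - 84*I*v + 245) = (v - 8)/(v + 5*I)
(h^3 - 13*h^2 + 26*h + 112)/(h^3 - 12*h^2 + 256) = (h^2 - 5*h - 14)/(h^2 - 4*h - 32)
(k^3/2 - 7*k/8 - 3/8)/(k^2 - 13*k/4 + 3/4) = (4*k^3 - 7*k - 3)/(2*(4*k^2 - 13*k + 3))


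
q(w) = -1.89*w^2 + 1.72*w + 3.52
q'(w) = 1.72 - 3.78*w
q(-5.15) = -55.47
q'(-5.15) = 21.19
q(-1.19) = -1.20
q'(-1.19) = 6.22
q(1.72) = 0.89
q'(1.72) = -4.78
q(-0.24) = 3.00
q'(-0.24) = 2.63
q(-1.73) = -5.11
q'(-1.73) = 8.26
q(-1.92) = -6.75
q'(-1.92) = 8.98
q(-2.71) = -15.02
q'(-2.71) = 11.96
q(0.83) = 3.65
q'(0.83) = -1.42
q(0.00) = 3.52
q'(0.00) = 1.72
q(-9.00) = -165.05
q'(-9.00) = 35.74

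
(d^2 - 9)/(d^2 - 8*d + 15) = (d + 3)/(d - 5)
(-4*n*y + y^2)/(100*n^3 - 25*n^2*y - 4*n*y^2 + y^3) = y/(-25*n^2 + y^2)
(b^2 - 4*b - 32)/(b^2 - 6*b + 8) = (b^2 - 4*b - 32)/(b^2 - 6*b + 8)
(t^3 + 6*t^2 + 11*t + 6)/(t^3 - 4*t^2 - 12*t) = (t^2 + 4*t + 3)/(t*(t - 6))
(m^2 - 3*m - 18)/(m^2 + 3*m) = (m - 6)/m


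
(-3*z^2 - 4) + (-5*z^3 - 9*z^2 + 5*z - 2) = -5*z^3 - 12*z^2 + 5*z - 6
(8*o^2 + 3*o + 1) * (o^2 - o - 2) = 8*o^4 - 5*o^3 - 18*o^2 - 7*o - 2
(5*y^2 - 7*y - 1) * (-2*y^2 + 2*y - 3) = -10*y^4 + 24*y^3 - 27*y^2 + 19*y + 3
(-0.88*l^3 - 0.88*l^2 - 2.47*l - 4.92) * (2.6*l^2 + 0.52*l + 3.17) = -2.288*l^5 - 2.7456*l^4 - 9.6692*l^3 - 16.866*l^2 - 10.3883*l - 15.5964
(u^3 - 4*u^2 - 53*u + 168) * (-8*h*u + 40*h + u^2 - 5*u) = -8*h*u^4 + 72*h*u^3 + 264*h*u^2 - 3464*h*u + 6720*h + u^5 - 9*u^4 - 33*u^3 + 433*u^2 - 840*u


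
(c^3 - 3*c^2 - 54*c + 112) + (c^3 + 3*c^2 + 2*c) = 2*c^3 - 52*c + 112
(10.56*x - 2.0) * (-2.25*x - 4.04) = -23.76*x^2 - 38.1624*x + 8.08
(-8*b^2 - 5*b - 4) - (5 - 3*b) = -8*b^2 - 2*b - 9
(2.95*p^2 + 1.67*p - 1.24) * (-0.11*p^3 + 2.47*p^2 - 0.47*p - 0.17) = -0.3245*p^5 + 7.1028*p^4 + 2.8748*p^3 - 4.3492*p^2 + 0.2989*p + 0.2108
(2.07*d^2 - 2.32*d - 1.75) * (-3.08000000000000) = -6.3756*d^2 + 7.1456*d + 5.39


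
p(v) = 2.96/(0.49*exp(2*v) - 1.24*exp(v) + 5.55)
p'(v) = 2.96*(-0.98*exp(2*v) + 1.24*exp(v))/(0.49*exp(2*v) - 1.24*exp(v) + 5.55)^2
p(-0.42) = 0.60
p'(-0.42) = 0.05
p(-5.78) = 0.53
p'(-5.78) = 0.00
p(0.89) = 0.54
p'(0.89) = -0.28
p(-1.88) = 0.55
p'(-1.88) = 0.02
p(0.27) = 0.62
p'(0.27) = -0.01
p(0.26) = 0.62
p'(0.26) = -0.01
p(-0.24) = 0.61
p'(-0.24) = 0.05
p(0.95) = 0.53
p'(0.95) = -0.31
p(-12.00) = 0.53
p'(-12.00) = 0.00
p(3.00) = 0.02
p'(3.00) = -0.03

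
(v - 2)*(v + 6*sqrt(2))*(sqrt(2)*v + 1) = sqrt(2)*v^3 - 2*sqrt(2)*v^2 + 13*v^2 - 26*v + 6*sqrt(2)*v - 12*sqrt(2)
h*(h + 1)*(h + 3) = h^3 + 4*h^2 + 3*h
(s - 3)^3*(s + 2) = s^4 - 7*s^3 + 9*s^2 + 27*s - 54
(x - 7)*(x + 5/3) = x^2 - 16*x/3 - 35/3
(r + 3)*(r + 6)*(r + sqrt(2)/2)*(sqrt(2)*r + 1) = sqrt(2)*r^4 + 2*r^3 + 9*sqrt(2)*r^3 + 18*r^2 + 37*sqrt(2)*r^2/2 + 9*sqrt(2)*r/2 + 36*r + 9*sqrt(2)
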